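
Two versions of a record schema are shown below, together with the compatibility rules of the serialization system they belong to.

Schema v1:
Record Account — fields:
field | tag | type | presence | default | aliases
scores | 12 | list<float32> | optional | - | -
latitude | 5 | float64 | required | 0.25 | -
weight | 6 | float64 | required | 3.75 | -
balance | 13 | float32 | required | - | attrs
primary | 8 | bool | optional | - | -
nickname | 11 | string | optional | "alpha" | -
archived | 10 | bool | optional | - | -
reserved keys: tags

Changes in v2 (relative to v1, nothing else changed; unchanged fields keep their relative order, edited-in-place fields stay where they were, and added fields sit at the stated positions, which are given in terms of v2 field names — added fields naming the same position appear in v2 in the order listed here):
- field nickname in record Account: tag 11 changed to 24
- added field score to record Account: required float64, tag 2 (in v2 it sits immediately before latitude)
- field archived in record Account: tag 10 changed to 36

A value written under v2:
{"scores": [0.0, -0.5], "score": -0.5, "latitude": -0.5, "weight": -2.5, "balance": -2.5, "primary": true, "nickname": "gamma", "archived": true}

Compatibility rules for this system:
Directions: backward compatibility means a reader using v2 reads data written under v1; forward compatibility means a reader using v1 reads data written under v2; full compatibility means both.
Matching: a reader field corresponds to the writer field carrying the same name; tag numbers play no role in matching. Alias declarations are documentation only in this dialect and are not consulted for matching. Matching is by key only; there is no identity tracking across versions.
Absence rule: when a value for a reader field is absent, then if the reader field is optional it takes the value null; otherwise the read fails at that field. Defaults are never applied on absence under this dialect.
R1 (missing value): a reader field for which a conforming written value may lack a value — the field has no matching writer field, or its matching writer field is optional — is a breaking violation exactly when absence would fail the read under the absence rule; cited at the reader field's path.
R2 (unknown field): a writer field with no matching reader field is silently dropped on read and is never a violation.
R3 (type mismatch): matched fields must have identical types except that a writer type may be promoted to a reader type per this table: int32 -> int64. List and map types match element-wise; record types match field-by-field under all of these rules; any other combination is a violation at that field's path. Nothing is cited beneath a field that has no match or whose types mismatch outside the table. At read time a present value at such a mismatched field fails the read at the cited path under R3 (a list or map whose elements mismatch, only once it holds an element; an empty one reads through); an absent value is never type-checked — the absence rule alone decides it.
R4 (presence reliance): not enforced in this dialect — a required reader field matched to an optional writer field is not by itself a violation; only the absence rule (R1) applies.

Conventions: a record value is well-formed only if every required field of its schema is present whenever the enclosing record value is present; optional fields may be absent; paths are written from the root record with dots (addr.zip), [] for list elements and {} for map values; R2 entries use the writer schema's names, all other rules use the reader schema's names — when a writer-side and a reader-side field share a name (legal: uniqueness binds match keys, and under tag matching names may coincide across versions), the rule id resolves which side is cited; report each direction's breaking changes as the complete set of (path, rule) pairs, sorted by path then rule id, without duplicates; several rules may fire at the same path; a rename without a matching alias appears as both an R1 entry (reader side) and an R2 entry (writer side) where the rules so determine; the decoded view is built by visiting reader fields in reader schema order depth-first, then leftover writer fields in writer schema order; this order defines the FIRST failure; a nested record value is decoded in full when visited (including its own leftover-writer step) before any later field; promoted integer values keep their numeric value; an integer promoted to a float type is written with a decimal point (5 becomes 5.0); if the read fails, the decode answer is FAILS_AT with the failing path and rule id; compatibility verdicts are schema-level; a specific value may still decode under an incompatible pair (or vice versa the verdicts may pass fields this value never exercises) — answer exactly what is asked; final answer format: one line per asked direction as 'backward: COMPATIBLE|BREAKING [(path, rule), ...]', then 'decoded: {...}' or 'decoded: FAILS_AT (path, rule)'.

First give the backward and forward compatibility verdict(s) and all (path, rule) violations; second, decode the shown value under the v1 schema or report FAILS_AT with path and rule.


each type pair in Account: writer, then reader
backward on Account — v2 reading data written by v1:
  writer optional, list<float32> -> list<float32>: reader scores maps from writer scores
  score: no writer-side match
  writer required, float64 -> float64: reader latitude maps from writer latitude
  writer required, float64 -> float64: reader weight maps from writer weight
  writer required, float32 -> float32: reader balance maps from writer balance
  writer optional, bool -> bool: reader primary maps from writer primary
  writer optional, string -> string: reader nickname maps from writer nickname
  writer optional, bool -> bool: reader archived maps from writer archived
  rule R1 violated at score
  => backward: BREAKING (1)
forward on Account — v1 reading data written by v2:
  writer optional, list<float32> -> list<float32>: reader scores maps from writer scores
  writer required, float64 -> float64: reader latitude maps from writer latitude
  writer required, float64 -> float64: reader weight maps from writer weight
  writer required, float32 -> float32: reader balance maps from writer balance
  writer optional, bool -> bool: reader primary maps from writer primary
  writer optional, string -> string: reader nickname maps from writer nickname
  writer optional, bool -> bool: reader archived maps from writer archived
  score (writer side), unknown to reader
  => forward: COMPATIBLE
migrating the Account value to v1:
  scores := [0.0, -0.5]
  latitude := -0.5
  weight := -2.5
  balance := -2.5
  primary := true
  nickname := "gamma"
  archived := true
  writer score: unknown -> dropped
  => decoded: {"scores": [0.0, -0.5], "latitude": -0.5, "weight": -2.5, "balance": -2.5, "primary": true, "nickname": "gamma", "archived": true}

backward: BREAKING [(score, R1)]; forward: COMPATIBLE []; decoded: {"scores": [0.0, -0.5], "latitude": -0.5, "weight": -2.5, "balance": -2.5, "primary": true, "nickname": "gamma", "archived": true}


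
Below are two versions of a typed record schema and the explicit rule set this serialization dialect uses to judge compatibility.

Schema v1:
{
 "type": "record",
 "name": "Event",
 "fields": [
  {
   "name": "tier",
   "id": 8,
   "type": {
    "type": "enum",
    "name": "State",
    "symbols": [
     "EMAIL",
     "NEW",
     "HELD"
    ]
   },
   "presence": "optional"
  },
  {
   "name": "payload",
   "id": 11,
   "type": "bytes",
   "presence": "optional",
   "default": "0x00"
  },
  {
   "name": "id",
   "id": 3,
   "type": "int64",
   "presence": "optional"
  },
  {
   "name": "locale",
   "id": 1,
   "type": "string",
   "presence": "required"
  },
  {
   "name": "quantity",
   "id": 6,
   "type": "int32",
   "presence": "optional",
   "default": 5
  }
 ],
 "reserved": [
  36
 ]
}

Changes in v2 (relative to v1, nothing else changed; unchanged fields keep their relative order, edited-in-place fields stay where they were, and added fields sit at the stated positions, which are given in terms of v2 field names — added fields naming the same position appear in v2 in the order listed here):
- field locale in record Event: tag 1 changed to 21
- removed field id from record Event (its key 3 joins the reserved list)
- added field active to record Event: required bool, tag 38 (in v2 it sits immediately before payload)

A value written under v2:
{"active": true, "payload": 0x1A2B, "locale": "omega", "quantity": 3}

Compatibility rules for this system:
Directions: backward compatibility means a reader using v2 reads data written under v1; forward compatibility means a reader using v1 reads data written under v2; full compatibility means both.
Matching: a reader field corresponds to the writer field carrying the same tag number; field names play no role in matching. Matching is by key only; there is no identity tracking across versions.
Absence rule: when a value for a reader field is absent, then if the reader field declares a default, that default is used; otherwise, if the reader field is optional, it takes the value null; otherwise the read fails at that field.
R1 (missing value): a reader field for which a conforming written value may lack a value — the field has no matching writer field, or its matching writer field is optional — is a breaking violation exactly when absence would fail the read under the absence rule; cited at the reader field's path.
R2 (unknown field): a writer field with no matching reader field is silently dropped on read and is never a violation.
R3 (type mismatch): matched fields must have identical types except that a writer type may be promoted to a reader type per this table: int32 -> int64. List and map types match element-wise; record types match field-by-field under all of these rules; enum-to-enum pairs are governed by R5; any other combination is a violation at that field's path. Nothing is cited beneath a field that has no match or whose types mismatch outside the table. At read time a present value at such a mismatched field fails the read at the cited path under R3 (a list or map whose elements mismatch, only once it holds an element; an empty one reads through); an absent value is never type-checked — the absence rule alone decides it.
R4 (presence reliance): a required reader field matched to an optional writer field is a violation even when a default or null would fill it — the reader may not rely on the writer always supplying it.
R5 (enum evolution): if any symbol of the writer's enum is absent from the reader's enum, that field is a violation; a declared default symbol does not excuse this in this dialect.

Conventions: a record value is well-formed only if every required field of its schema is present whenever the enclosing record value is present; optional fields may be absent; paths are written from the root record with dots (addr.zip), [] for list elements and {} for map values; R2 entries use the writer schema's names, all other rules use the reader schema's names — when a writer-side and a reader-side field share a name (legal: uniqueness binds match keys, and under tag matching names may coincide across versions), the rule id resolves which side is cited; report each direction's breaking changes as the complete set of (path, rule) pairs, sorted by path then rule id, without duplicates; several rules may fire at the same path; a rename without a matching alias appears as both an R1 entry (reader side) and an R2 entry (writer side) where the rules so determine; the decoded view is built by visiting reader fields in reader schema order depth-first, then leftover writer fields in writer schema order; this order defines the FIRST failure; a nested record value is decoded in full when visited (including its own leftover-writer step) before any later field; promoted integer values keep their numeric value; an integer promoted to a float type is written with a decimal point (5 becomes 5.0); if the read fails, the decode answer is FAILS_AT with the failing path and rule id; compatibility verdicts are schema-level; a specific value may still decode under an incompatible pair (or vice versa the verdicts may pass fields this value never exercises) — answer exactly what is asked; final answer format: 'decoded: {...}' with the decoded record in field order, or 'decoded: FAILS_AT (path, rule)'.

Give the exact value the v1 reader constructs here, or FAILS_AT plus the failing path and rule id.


decoded: FAILS_AT (locale, R1)

each type pair in Event: writer, then reader
migrating the Event value to v1:
  tier := null (absent, optional -> null)
  payload := 0x1A2B
  id := null (absent, optional -> null)
  read fails at locale under R1 (no fill)
  => FAILS_AT (locale, R1)
diffs on Event not affecting the asked answer:
  removed field id from record Event (its key 3 joins the reserved list) -> no rule fires on it and the decoded Event view is identical with or without it
  added field active to record Event: required bool, tag 38 (in v2 it sits immediately before payload) -> matters for Event compatibility verdicts, not for this value's decode


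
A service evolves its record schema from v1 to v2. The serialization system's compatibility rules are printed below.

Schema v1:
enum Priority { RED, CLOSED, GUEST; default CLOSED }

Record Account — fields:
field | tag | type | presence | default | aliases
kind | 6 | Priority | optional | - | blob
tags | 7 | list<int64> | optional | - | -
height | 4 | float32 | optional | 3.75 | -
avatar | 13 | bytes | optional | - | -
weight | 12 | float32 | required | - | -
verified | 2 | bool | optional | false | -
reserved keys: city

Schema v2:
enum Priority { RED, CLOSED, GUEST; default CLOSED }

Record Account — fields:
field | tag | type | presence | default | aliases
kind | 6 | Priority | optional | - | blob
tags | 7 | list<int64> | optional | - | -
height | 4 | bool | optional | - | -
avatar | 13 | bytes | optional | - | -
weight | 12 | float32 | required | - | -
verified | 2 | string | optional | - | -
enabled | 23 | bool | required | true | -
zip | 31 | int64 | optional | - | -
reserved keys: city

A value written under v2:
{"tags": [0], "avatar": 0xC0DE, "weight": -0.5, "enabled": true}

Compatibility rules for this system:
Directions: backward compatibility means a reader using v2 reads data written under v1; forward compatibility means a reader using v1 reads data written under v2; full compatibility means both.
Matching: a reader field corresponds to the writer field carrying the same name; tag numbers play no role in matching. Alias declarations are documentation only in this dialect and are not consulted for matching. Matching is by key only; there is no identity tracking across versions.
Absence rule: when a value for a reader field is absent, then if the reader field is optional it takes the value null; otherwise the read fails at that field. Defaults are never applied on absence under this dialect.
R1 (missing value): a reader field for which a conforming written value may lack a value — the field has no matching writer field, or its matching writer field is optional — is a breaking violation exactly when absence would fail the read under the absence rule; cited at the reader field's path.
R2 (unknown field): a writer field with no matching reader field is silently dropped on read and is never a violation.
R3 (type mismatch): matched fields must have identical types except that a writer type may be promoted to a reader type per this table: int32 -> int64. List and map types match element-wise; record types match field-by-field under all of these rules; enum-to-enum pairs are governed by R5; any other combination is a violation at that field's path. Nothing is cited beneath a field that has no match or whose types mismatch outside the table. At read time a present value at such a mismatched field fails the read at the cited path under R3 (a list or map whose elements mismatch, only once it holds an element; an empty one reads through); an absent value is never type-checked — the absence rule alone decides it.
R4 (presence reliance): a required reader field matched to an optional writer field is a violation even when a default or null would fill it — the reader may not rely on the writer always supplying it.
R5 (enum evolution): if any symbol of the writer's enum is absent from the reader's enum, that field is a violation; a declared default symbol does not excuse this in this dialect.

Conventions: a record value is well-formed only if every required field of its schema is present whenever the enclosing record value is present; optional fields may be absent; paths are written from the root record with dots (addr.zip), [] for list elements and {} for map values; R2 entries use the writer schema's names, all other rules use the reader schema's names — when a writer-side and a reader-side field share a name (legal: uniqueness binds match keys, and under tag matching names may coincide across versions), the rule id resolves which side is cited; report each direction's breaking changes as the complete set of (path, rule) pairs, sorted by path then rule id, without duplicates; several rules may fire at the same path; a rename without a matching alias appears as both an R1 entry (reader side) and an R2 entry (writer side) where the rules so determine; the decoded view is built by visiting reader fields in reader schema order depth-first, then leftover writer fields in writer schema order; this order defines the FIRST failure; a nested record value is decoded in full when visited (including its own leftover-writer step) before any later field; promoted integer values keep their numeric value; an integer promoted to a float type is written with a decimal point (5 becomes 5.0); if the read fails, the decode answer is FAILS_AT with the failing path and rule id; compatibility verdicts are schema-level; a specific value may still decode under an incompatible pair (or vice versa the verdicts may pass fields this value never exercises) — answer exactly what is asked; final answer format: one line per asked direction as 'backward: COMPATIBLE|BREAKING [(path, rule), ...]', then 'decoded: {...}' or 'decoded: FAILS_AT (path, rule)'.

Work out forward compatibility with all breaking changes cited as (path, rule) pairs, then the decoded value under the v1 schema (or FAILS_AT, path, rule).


arrows below run writer -> reader for Account
forward for Account (reader v1, writer v2):
  kind: Priority -> Priority, writer optional; from kind
  tags: list<int64> -> list<int64>, writer optional; from tags
  height: bool -> float32, writer optional; from height
  avatar: bytes -> bytes, writer optional; from avatar
  weight: float32 -> float32, writer required; from weight
  verified: string -> bool, writer optional; from verified
  enabled (writer side), unknown to reader
  zip (writer side), unknown to reader
  rule R3 violated at height
  rule R3 violated at verified
  => forward: BREAKING (2)
migrating the Account value to v1:
  kind := null (absent, optional -> null)
  tags := [0]
  height := null (absent, optional -> null)
  avatar := 0xC0DE
  weight := -0.5
  verified := null (absent, optional -> null)
  writer enabled: unknown -> dropped
  => decoded: {"kind": null, "tags": [0], "height": null, "avatar": 0xC0DE, "weight": -0.5, "verified": null}
the rest of the Account diff is inert for this question:
  added field zip to record Account: optional int64, tag 31 (in v2 it sits last) -> triggers nothing under Account's printed rules — same verdict
  added field enabled to record Account: required bool, tag 23, default true (in v2 it sits last) -> matters only for Account's backward compatibility — outside the asked direction

forward: BREAKING [(height, R3), (verified, R3)]; decoded: {"kind": null, "tags": [0], "height": null, "avatar": 0xC0DE, "weight": -0.5, "verified": null}


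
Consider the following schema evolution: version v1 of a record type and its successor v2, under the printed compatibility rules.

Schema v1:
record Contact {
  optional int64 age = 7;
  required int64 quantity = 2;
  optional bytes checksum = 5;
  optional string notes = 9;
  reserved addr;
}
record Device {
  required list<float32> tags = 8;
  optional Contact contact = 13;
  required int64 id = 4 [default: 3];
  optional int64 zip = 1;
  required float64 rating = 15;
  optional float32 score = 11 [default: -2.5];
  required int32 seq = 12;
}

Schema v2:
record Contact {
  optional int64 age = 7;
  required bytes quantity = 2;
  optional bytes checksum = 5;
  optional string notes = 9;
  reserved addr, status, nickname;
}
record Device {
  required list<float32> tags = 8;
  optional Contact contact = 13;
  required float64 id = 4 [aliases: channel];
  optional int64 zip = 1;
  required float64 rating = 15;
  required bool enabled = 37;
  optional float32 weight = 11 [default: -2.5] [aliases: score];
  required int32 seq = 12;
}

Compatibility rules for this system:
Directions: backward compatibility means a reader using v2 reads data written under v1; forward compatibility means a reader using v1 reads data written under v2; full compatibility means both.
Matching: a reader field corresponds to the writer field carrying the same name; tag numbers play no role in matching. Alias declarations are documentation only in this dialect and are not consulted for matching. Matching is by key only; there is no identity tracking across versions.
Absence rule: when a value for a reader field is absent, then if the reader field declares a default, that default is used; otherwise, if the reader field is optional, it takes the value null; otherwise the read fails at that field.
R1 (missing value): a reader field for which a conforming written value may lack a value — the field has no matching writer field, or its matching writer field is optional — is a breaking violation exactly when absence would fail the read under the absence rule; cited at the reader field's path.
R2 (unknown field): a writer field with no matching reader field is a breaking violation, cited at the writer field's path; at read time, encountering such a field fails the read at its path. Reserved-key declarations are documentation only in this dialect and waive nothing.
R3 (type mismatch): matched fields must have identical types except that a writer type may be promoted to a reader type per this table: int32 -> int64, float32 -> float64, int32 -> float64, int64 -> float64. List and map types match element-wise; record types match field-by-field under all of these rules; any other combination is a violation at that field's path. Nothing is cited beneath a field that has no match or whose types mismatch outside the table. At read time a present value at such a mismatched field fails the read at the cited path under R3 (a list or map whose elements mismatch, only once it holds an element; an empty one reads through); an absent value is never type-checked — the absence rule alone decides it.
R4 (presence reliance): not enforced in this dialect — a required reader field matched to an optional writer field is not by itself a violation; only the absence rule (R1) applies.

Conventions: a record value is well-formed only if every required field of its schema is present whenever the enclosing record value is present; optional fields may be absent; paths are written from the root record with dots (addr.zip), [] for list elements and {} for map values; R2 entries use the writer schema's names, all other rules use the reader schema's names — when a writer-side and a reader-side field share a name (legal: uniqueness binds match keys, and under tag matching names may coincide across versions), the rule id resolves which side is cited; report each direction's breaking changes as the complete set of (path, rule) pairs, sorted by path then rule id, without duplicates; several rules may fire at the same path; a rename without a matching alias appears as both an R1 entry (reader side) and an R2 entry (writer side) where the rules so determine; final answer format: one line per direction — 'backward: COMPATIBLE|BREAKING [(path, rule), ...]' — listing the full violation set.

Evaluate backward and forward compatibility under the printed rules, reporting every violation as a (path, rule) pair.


backward: BREAKING [(contact.quantity, R3), (enabled, R1), (score, R2)]; forward: BREAKING [(contact.quantity, R3), (enabled, R2), (id, R3), (weight, R2)]

arrows below run writer -> reader for Device
backward pass over Device, reader schema v2, writer schema v1:
  tags: list<float32> -> list<float32>, writer required; from tags
  contact: Contact -> Contact, writer optional; from contact
  id: int64 -> float64, writer required; from id
  zip: int64 -> int64, writer optional; from zip
  rating: float64 -> float64, writer required; from rating
  no writer field matches reader enabled
  no writer field matches reader weight
  seq: int32 -> int32, writer required; from seq
  writer field score has no reader counterpart
  contact.age: int64 -> int64, writer optional; from contact.age
  contact.quantity: int64 -> bytes, writer required; from contact.quantity
  contact.checksum: bytes -> bytes, writer optional; from contact.checksum
  contact.notes: string -> string, writer optional; from contact.notes
  breaking: (contact.quantity, R3)
  breaking: (enabled, R1)
  breaking: (score, R2)
  => backward verdict for Device: BREAKING, 3 violation(s)
forward pass over Device, reader schema v1, writer schema v2:
  tags: list<float32> -> list<float32>, writer required; from tags
  contact: Contact -> Contact, writer optional; from contact
  id: float64 -> int64, writer required; from id
  zip: int64 -> int64, writer optional; from zip
  rating: float64 -> float64, writer required; from rating
  no writer field matches reader score
  seq: int32 -> int32, writer required; from seq
  writer field enabled has no reader counterpart
  writer field weight has no reader counterpart
  contact.age: int64 -> int64, writer optional; from contact.age
  contact.quantity: bytes -> int64, writer required; from contact.quantity
  contact.checksum: bytes -> bytes, writer optional; from contact.checksum
  contact.notes: string -> string, writer optional; from contact.notes
  breaking: (contact.quantity, R3)
  breaking: (enabled, R2)
  breaking: (id, R3)
  breaking: (weight, R2)
  => forward verdict for Device: BREAKING, 4 violation(s)


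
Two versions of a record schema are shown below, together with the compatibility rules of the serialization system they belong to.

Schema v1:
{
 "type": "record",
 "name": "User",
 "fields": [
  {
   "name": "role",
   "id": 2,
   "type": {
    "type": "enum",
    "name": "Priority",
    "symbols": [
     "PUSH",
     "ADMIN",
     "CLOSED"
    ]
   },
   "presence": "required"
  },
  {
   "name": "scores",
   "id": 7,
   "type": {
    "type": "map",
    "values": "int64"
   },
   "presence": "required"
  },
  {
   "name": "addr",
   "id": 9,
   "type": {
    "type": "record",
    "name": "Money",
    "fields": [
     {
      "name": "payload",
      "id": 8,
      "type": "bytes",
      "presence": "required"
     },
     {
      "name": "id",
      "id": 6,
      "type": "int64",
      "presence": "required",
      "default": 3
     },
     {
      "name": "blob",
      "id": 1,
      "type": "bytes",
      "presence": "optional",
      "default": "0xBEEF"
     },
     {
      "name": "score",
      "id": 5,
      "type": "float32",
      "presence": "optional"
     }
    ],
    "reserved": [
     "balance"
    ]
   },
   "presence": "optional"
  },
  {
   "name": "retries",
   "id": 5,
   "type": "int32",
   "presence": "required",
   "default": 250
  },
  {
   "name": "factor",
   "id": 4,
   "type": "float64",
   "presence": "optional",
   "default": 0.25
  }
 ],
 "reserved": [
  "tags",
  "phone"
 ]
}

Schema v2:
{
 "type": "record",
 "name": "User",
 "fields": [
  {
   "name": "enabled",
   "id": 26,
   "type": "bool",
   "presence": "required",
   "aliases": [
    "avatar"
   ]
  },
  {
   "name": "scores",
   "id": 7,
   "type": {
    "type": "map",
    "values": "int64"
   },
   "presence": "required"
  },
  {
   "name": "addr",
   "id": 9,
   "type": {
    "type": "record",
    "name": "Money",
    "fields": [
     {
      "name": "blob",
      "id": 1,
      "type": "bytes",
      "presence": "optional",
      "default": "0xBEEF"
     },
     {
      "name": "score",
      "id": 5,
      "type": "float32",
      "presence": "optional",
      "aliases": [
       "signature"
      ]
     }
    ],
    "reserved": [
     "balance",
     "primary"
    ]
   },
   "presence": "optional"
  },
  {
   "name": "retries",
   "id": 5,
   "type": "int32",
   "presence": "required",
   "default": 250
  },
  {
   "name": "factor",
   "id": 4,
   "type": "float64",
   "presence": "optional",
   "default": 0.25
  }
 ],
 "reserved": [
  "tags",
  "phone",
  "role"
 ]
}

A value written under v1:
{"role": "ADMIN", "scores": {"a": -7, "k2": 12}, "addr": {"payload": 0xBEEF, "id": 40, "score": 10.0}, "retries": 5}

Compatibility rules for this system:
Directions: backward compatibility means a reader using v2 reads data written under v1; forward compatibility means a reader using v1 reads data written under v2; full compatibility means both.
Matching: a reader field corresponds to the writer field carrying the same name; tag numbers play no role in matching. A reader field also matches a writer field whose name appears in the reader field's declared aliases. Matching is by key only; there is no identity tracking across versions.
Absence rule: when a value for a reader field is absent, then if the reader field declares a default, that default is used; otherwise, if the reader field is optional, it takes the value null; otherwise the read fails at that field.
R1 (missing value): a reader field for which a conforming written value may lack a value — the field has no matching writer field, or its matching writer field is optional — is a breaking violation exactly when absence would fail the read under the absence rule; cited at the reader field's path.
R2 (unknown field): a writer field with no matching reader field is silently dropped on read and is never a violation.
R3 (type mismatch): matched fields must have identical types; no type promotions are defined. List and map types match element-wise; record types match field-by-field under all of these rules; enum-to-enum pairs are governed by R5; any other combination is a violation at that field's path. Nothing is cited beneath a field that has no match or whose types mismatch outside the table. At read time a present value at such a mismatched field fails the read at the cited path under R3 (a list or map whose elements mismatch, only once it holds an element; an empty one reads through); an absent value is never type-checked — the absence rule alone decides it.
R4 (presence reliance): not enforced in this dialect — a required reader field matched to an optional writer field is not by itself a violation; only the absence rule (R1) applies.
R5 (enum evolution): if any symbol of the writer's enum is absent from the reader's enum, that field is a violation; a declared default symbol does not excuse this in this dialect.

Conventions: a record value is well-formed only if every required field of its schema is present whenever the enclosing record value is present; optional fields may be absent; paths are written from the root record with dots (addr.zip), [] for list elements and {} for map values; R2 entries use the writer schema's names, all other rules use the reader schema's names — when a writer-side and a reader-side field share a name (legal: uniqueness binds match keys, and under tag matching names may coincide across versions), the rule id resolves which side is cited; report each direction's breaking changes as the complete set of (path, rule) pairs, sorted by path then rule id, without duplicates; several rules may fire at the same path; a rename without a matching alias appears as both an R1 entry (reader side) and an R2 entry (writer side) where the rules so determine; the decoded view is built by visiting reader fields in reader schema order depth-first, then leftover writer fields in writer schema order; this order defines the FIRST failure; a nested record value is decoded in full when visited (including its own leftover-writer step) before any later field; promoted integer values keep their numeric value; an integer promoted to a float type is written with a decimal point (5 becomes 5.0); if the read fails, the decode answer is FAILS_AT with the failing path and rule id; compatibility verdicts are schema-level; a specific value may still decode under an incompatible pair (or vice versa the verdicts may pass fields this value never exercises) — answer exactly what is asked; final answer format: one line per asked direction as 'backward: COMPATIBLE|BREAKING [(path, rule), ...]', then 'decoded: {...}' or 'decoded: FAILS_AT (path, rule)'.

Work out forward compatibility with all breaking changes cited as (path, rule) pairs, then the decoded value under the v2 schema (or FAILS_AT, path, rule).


arrows below run writer -> reader for User
forward analysis of User with v1 as reader and v2 as writer:
  role has no writer counterpart
  scores: paired with writer scores (map<string, int64> -> map<string, int64>; writer required)
  addr: paired with writer addr (Money -> Money; writer optional)
  retries: paired with writer retries (int32 -> int32; writer required)
  factor: paired with writer factor (float64 -> float64; writer optional)
  enabled (writer side), unknown to reader
  addr.payload has no writer counterpart
  addr.id has no writer counterpart
  addr.blob: paired with writer addr.blob (bytes -> bytes; writer optional)
  addr.score: paired with writer addr.score (float32 -> float32; writer optional)
  R1 fires at addr.payload
  R1 fires at role
  => forward verdict for User: BREAKING, 2 violation(s)
migrating the User value to v2:
  read fails at enabled under R1 (no fill)
  => FAILS_AT (enabled, R1)
ruling out the remaining User differences:
  removed field id from record Money -> triggers nothing under User's printed rules — same verdict

forward: BREAKING [(addr.payload, R1), (role, R1)]; decoded: FAILS_AT (enabled, R1)


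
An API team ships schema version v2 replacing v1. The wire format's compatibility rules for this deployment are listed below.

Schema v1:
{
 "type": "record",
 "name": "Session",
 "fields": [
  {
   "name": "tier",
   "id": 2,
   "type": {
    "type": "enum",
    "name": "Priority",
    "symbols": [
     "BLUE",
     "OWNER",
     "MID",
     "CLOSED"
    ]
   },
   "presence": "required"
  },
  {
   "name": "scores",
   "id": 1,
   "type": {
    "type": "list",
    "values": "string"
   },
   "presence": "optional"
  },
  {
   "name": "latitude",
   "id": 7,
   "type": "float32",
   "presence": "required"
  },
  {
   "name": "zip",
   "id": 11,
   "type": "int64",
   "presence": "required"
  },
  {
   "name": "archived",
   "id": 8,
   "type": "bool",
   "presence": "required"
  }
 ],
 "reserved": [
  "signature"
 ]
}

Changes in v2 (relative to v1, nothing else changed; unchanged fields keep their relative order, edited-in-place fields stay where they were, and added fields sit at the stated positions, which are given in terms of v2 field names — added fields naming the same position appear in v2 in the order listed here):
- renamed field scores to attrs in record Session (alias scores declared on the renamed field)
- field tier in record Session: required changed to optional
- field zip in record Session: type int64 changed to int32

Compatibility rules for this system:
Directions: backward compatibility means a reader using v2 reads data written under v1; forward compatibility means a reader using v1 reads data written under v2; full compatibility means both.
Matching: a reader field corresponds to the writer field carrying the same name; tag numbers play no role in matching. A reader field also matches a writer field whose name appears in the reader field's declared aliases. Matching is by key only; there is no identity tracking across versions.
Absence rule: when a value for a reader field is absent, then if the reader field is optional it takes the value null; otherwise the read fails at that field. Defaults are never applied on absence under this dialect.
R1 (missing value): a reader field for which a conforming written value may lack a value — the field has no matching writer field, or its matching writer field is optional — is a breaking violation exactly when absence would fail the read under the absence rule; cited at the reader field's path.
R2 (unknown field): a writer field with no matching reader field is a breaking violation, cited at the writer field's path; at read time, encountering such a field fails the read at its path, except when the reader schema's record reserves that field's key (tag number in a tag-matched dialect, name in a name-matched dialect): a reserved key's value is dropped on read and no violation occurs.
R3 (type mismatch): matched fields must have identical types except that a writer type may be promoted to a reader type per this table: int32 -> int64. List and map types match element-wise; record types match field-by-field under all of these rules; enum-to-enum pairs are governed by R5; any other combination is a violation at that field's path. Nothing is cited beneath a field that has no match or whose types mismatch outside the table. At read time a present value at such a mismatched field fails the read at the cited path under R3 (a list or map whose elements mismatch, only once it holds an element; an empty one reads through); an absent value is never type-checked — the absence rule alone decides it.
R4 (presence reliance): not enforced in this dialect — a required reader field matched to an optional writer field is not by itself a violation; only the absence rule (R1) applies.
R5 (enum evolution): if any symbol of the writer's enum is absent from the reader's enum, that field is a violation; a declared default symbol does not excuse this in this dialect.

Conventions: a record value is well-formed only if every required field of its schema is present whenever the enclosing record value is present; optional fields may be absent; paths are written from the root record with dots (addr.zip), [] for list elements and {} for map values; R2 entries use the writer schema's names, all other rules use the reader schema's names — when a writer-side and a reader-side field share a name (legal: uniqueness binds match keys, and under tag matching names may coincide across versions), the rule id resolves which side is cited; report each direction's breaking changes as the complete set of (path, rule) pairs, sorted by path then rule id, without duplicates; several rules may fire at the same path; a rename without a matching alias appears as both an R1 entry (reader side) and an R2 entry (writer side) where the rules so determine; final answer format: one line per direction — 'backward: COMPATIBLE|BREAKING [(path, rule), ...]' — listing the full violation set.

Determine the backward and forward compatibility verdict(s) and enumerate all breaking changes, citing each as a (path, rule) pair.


backward: BREAKING [(zip, R3)]; forward: BREAKING [(attrs, R2), (tier, R1)]

each type pair in Session: writer, then reader
backward for Session (reader v2, writer v1):
  tier <- tier (Priority -> Priority, writer required)
  attrs <- scores (list<string> -> list<string>, writer optional)
  latitude <- latitude (float32 -> float32, writer required)
  zip <- zip (int64 -> int32, writer required)
  archived <- archived (bool -> bool, writer required)
  rule R3 violated at zip
  => 1 violation(s): backward is BREAKING for Session
forward for Session (reader v1, writer v2):
  tier <- tier (Priority -> Priority, writer optional)
  no writer field matches reader scores
  latitude <- latitude (float32 -> float32, writer required)
  zip <- zip (int32 -> int64, writer required)
  archived <- archived (bool -> bool, writer required)
  writer attrs: unknown to reader
  rule R2 violated at attrs
  rule R1 violated at tier
  => 2 violation(s): forward is BREAKING for Session


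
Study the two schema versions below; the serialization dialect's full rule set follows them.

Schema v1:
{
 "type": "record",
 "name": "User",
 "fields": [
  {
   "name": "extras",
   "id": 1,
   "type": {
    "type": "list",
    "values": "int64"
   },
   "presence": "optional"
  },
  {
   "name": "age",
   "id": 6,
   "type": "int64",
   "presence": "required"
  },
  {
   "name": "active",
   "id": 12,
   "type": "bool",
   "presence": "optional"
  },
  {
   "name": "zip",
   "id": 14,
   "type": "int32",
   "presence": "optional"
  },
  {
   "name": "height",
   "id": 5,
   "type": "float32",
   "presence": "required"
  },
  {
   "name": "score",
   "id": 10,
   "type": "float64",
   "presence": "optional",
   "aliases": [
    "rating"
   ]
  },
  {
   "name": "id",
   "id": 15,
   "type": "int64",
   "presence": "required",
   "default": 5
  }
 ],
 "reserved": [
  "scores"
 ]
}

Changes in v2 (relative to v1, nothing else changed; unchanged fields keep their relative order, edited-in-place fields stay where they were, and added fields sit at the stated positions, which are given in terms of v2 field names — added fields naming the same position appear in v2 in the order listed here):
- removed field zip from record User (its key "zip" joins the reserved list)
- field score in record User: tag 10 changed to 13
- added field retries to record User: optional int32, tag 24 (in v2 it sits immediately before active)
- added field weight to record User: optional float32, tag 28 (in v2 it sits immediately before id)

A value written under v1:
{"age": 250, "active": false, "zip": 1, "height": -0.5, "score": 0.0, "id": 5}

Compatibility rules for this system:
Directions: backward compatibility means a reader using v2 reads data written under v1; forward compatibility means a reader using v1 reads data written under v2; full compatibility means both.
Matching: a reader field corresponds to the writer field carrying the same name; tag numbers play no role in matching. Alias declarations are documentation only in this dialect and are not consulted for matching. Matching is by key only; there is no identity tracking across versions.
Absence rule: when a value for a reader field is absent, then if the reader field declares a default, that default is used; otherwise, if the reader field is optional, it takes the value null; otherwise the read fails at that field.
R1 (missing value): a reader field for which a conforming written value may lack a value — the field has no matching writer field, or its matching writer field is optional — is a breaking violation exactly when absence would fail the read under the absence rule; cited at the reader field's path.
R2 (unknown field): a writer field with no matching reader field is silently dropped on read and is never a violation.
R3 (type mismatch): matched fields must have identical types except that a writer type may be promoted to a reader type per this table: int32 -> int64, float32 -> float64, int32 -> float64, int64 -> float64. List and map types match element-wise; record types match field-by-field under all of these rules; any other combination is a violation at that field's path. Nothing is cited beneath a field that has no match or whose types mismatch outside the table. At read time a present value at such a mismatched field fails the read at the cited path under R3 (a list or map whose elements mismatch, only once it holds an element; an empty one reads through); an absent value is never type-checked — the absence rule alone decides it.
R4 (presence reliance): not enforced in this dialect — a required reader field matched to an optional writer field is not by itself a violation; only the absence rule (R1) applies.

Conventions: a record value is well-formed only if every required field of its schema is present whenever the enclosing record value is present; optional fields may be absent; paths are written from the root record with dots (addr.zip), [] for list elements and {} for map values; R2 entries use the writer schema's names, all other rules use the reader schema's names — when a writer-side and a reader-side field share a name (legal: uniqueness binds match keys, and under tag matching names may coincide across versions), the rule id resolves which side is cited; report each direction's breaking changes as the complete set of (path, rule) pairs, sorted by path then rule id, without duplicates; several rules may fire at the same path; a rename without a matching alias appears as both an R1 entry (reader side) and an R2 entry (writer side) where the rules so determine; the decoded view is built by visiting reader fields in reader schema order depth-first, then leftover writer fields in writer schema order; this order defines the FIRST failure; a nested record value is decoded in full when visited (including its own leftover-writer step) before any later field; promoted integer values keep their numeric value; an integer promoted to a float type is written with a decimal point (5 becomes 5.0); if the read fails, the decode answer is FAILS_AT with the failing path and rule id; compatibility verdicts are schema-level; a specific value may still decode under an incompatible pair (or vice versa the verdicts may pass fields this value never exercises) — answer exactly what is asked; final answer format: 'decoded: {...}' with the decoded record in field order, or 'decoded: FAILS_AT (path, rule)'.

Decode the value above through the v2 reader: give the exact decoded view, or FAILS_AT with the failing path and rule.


in User below, arrows point writer -> reader
decode (reader v2):
  extras := null (absent, optional -> null)
  age := 250
  retries := null (absent, optional -> null)
  active := false
  height := -0.5
  score := 0.0
  weight := null (absent, optional -> null)
  id := 5
  writer zip: unknown -> dropped
  => decoded: {"extras": null, "age": 250, "retries": null, "active": false, "height": -0.5, "score": 0.0, "weight": null, "id": 5}
ruling out the remaining User differences:
  field score in record User: tag 10 changed to 13 -> inert under this dialect — no rule fires on User and the result does not move

decoded: {"extras": null, "age": 250, "retries": null, "active": false, "height": -0.5, "score": 0.0, "weight": null, "id": 5}
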